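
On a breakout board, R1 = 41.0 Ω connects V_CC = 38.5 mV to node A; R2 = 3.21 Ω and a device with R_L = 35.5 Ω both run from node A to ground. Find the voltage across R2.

R2 ‖ R_L = (3.21 × 35.5)/(3.21 + 35.5) = 2.944 Ω.
Voltage divider with the loaded lower leg: V_out = 38.5 × 2.944/(41.0 + 2.944) = 38.5 × 0.06699 = 2.579 mV.

V_out ≈ 2.58 mV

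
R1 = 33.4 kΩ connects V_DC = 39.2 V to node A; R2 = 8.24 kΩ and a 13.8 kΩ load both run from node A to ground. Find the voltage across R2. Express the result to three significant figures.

R2 ‖ R_L = (8.24 × 13.8)/(8.24 + 13.8) = 5.159 kΩ.
Then V_out = V_DC · R2'/(R1 + R2') = 39.2 × 5.159/38.56 = 5.245 V.
(Unloaded it would be 7.76 V; the load pulls it down.)

V_out ≈ 5.25 V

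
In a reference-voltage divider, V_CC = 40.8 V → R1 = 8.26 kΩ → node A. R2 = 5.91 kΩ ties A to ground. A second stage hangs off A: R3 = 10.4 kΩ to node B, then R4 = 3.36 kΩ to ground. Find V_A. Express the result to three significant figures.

Looking into the second stage from A: R3 + R4 = 13.76 kΩ appears in parallel with R2.
R2 ‖ (R3+R4) = 4.134 kΩ.
V_A = 40.8 × 4.134/(8.26 + 4.134) = 13.61 V.

V_A ≈ 13.6 V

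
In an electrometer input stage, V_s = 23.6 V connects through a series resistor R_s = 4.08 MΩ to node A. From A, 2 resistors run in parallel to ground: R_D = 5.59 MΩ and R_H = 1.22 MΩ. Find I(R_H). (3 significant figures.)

I ≈ 3.81 µA

Equivalent of the parallel group: R_p = 1.001 MΩ.
V_A by voltage divider: V_A = 23.6 × 1.001/(4.08 + 1.001) = 4.651 V.
I(R_H) = V_A / R_H = 4.651/1.22 = 3.812 µA.
(Equivalently: I_total = 4.644 µA, then current-divider fraction G_k/ΣG = 0.8209.)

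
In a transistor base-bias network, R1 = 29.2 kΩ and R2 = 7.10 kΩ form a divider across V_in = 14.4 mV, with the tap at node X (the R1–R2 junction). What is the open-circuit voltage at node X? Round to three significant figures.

V_th ≈ 2.82 mV

With X open, the divider is unloaded: V_th = 14.4 × 7.10/36.30 = 2.817 mV.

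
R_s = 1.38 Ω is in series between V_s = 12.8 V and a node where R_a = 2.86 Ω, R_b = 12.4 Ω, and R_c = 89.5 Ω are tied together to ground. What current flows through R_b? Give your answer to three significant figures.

Parallel bank: R_p = 1/(1/2.86 + 1/12.4 + 1/89.5) = 2.265 Ω.
V_A by voltage divider: V_A = 12.8 × 2.265/(1.38 + 2.265) = 7.954 V.
Branch current I = V_A/R_b = 7.954/12.4 = 0.6415 A.

I ≈ 0.641 A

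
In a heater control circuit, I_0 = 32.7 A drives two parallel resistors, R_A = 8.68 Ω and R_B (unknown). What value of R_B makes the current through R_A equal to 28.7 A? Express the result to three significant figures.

The fraction through R_A equals R_B/(R_A+R_B).
28.7/32.7 = R_B/(R_A + R_B) → R_B = R_A · (0.8777)/(1 − 0.8777) = 8.68 × 7.175 = 62.28 Ω.

R_B ≈ 62.3 Ω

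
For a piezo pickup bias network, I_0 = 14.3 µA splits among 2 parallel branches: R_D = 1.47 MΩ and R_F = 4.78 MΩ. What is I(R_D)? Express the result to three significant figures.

I ≈ 10.9 µA

Two-branch current divider: I_k = I_0 · R_other/(R_1 + R_2).
So I = 14.3 × 4.78/6.250 = 10.94 µA.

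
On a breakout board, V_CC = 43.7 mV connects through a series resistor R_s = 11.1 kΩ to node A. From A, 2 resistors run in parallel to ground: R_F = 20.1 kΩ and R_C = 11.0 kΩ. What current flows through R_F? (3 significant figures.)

I ≈ 0.849 µA

Parallel bank: R_p = 1/(1/20.1 + 1/11.0) = 7.109 kΩ.
V_A = 43.7 × 7.109/18.21 = 17.06 mV.
I(R_F) = V_A / R_F = 17.06/20.1 = 0.8488 µA.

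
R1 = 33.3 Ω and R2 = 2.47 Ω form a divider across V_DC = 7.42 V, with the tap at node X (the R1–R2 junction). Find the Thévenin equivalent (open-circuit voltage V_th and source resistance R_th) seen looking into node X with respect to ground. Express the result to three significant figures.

V_th ≈ 0.512 V, R_th ≈ 2.30 Ω

Open-circuit (no load on X): V_th = V_DC · R2/(R1 + R2) = 7.42 × 2.47/(33.30 + 2.47) = 0.5124 V.
Zeroing V_DC shorts the top of R1 to ground, so R_th = R1 ‖ R2 = 2.299 Ω.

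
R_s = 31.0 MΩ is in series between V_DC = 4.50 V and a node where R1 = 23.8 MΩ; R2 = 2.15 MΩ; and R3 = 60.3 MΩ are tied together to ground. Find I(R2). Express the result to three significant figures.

I ≈ 0.121 µA

Combine the parallel branches: R_p = (1/23.8 + 1/2.15 + 1/60.3)⁻¹ = 1.909 MΩ.
V_A = 4.50 × 1.909/32.91 = 0.2611 V.
I(R2) = V_A / R2 = 0.2611/2.15 = 0.1214 µA.
(Check via current divider: I_total = 0.1367 µA; share G_k/ΣG = 0.8881 → same result.)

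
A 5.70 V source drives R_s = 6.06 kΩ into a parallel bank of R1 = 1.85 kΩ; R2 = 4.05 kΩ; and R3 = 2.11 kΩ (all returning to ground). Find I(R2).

Equivalent of the parallel group: R_p = 0.7928 kΩ.
Node voltage V_A = V_CC · R_p/(R_s + R_p) = 5.70 × 0.1157 = 0.6594 V.
Branch current I = V_A/R2 = 0.6594/4.05 = 0.1628 mA.
(Check via current divider: I_total = 0.8318 mA; share G_k/ΣG = 0.1957 → same result.)

I ≈ 0.163 mA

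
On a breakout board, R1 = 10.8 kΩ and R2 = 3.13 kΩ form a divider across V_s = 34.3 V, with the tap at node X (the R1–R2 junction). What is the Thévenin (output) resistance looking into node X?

R_th ≈ 2.43 kΩ

With V_s suppressed (replaced by a short), R_th = R1 ‖ R2 = (10.80 × 3.13)/(10.80 + 3.13) = 2.427 kΩ.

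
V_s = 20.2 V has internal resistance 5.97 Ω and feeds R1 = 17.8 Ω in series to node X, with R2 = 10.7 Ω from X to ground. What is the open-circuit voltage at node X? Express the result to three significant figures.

R1' = 5.97 + 17.8 = 23.77 Ω (source resistance + R1).
V_th is the unloaded tap voltage: V_s · R2/(R1'+R2) = 20.2 × 0.3104 = 6.270 V.

V_th ≈ 6.27 V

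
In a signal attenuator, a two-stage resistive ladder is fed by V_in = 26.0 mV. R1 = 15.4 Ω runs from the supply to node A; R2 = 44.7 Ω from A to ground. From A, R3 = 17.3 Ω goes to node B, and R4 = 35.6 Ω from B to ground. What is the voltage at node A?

The second stage (R3 + R4 = 52.90 Ω) loads node A in parallel with R2.
Effective lower resistance at A: R2 ‖ 52.90 = 24.23 Ω.
V_A = 26.0 × 24.23/(15.4 + 24.23) = 15.90 mV.

V_A ≈ 15.9 mV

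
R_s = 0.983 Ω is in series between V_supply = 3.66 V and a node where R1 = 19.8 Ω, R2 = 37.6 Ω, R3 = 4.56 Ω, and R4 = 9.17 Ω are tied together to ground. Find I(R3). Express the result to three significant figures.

I ≈ 0.574 A

Combine the parallel branches: R_p = (1/19.8 + 1/37.6 + 1/4.56 + 1/9.17)⁻¹ = 2.466 Ω.
V_A by voltage divider: V_A = 3.66 × 2.466/(0.983 + 2.466) = 2.617 V.
Branch current I = V_A/R3 = 2.617/4.56 = 0.5739 A.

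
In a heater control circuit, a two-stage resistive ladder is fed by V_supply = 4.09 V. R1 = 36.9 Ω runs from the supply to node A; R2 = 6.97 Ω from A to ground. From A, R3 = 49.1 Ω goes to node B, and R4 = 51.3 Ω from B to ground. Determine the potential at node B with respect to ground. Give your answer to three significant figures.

The second stage (R3 + R4 = 100.4 Ω) loads node A in parallel with R2.
R2 ‖ (R3+R4) = 6.518 Ω.
First divider: V_A = V_supply · 6.518/(36.9 + 6.518) = 0.6140 V.
V_B = V_A × 0.5110 = 0.3137 V.

V_B ≈ 0.314 V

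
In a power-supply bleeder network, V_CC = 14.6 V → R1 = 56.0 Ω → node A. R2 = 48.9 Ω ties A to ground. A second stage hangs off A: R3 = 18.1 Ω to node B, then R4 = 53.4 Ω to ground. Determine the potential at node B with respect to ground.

V_B ≈ 3.72 V

The second stage (R3 + R4 = 71.50 Ω) loads node A in parallel with R2.
Effective lower resistance at A: R2 ‖ 71.50 = 29.04 Ω.
V_A = 14.6 × 29.04/(56.0 + 29.04) = 4.986 V.
V_B = V_A × 0.7469 = 3.724 V.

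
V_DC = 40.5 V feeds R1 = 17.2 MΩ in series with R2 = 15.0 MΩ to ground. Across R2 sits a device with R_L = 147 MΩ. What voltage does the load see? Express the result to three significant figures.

R2 ‖ R_L = (15.0 × 147)/(15.0 + 147) = 13.61 MΩ.
Now apply the divider: V_out = 40.5 × 0.4418 = 17.89 V.
(Unloaded it would be 18.9 V; the load pulls it down.)

V_out ≈ 17.9 V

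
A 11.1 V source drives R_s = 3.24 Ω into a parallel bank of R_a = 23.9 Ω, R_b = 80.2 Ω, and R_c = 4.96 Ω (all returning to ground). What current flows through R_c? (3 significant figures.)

Combine the parallel branches: R_p = (1/23.9 + 1/80.2 + 1/4.96)⁻¹ = 3.907 Ω.
Node voltage V_A = V_s · R_p/(R_s + R_p) = 11.1 × 0.5467 = 6.068 V.
I(R_c) = V_A / R_c = 6.068/4.96 = 1.223 A.

I ≈ 1.22 A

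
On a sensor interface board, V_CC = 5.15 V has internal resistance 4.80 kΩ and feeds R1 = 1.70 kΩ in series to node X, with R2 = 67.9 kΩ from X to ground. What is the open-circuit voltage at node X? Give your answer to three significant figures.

R1' = 4.80 + 1.70 = 6.500 kΩ (source resistance + R1).
With X open, the divider is unloaded: V_th = 5.15 × 67.9/74.40 = 4.700 V.

V_th ≈ 4.70 V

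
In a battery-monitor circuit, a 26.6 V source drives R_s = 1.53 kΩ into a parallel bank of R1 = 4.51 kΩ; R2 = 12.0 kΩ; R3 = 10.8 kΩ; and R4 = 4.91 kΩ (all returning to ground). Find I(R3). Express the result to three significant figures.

Combine the parallel branches: R_p = (1/4.51 + 1/12.0 + 1/10.8 + 1/4.91)⁻¹ = 1.663 kΩ.
V_A by voltage divider: V_A = 26.6 × 1.663/(1.53 + 1.663) = 13.85 V.
I(R3) = V_A / R3 = 13.85/10.8 = 1.283 mA.

I ≈ 1.28 mA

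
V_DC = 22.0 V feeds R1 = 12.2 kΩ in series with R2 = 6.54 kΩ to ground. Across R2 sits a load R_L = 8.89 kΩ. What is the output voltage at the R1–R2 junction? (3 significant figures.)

V_out ≈ 5.19 V

R2 ‖ R_L = (6.54 × 8.89)/(6.54 + 8.89) = 3.768 kΩ.
Voltage divider with the loaded lower leg: V_out = 22.0 × 3.768/(12.2 + 3.768) = 22.0 × 0.2360 = 5.191 V.
(Unloaded it would be 7.68 V; the load pulls it down.)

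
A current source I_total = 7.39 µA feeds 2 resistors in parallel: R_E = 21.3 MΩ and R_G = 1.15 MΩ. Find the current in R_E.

I ≈ 0.379 µA

With just two branches, the current splits inversely with resistance.
I(R_E) = 7.39 × 1.15/(21.3 + 1.15) = 7.39 × 0.05122 = 0.3786 µA.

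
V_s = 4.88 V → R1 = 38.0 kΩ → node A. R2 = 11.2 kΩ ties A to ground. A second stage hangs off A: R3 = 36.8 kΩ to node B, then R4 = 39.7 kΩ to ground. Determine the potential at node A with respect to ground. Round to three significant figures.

The second stage (R3 + R4 = 76.50 kΩ) loads node A in parallel with R2.
R2 ‖ (R3+R4) = 9.770 kΩ.
First divider: V_A = V_s · 9.770/(38.0 + 9.770) = 0.9980 V.

V_A ≈ 0.998 V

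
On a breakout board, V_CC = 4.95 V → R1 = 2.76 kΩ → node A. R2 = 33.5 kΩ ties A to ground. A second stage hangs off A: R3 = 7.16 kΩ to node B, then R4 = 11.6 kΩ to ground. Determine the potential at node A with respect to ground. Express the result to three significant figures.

V_A ≈ 4.03 V

The second stage (R3 + R4 = 18.76 kΩ) loads node A in parallel with R2.
R2 ‖ (R3+R4) = 12.03 kΩ.
So V_A = 4.95 × 0.8133 = 4.026 V.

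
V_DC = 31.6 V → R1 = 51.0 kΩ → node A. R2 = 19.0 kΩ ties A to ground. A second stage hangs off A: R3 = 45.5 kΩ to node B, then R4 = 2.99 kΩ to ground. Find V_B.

Looking into the second stage from A: R3 + R4 = 48.49 kΩ appears in parallel with R2.
Effective lower resistance at A: R2 ‖ 48.49 = 13.65 kΩ.
First divider: V_A = V_DC · 13.65/(51.0 + 13.65) = 6.672 V.
Then the unloaded second divider: V_B = V_A × R4/(R3+R4) = 6.672 × 0.06166 = 0.4114 V.

V_B ≈ 0.411 V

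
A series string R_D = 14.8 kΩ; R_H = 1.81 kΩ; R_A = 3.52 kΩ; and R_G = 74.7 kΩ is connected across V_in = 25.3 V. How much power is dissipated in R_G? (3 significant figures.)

The common current is I = 25.3/94.83 = 0.2668 mA.
P = I²R = 0.07118 × 74.7 = 5.317 mW.

P ≈ 5.32 mW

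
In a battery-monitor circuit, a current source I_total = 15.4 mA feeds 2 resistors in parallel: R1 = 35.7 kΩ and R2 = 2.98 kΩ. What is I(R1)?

I ≈ 1.19 mA

For two parallel branches, I_k = I_total · (other R)/(sum of R).
I(R1) = 15.4 × 2.98/(35.7 + 2.98) = 15.4 × 0.07704 = 1.186 mA.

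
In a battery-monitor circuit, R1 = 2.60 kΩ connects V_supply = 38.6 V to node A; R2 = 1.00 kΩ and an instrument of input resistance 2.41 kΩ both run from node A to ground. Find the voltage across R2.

First combine the lower leg with the load: R2 ‖ R_L = 0.7067 kΩ.
Now apply the divider: V_out = 38.6 × 0.2137 = 8.250 V.

V_out ≈ 8.25 V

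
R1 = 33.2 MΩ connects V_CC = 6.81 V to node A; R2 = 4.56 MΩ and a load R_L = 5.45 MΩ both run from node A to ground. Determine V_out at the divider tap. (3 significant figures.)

The load sits in parallel with R2, giving an effective lower resistance R2' = R2·R_L/(R2+R_L) = 2.483 MΩ.
Then V_out = V_CC · R2'/(R1 + R2') = 6.81 × 2.483/35.68 = 0.4738 V.
(Unloaded it would be 0.822 V; the load pulls it down.)

V_out ≈ 0.474 V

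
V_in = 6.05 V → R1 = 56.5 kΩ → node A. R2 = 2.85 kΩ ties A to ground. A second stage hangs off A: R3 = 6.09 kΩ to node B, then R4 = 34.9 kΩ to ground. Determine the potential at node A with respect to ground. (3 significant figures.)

V_A ≈ 0.272 V

Node A sees R2 in parallel with the series input of stage 2, R3 + R4 = 40.99 kΩ.
R2 ‖ (R3+R4) = 2.665 kΩ.
So V_A = 6.05 × 0.04504 = 0.2725 V.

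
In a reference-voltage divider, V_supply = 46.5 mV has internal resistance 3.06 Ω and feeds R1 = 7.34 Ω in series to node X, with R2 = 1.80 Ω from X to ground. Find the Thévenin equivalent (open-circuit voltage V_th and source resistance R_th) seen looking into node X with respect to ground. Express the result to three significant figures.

V_th ≈ 6.86 mV, R_th ≈ 1.53 Ω

R1' = 3.06 + 7.34 = 10.40 Ω (source resistance + R1).
Open-circuit (no load on X): V_th = V_supply · R2/(R1' + R2) = 46.5 × 1.80/(10.40 + 1.80) = 6.861 mV.
With V_supply suppressed (replaced by a short), R_th = R1' ‖ R2 = (10.40 × 1.80)/(10.40 + 1.80) = 1.534 Ω.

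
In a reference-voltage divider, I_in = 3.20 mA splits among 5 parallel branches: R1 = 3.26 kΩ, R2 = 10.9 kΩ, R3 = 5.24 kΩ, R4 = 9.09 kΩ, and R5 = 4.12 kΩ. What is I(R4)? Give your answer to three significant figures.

Total conductance ΣG = 1/3.26 + 1/10.9 + 1/5.24 + 1/9.09 + 1/4.12 = 0.9421 (units of 1/kΩ).
R4 takes the fraction G_k/ΣG = 0.1100/0.9421 = 0.1168, so I = 3.20 × 0.1168 = 0.3737 mA.

I ≈ 0.374 mA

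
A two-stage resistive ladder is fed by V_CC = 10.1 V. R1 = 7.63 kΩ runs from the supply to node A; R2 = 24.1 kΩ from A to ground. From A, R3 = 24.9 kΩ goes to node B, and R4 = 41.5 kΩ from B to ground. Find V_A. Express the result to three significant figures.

V_A ≈ 7.06 V

Looking into the second stage from A: R3 + R4 = 66.40 kΩ appears in parallel with R2.
Effective lower resistance at A: R2 ‖ 66.40 = 17.68 kΩ.
V_A = 10.1 × 17.68/(7.63 + 17.68) = 7.056 V.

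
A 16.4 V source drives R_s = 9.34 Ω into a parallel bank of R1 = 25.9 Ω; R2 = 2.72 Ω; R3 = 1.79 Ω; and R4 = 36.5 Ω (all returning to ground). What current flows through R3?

I ≈ 0.892 A

Combine the parallel branches: R_p = (1/25.9 + 1/2.72 + 1/1.79 + 1/36.5)⁻¹ = 1.008 Ω.
V_A = 16.4 × 1.008/10.35 = 1.597 V.
Branch current I = V_A/R3 = 1.597/1.79 = 0.8923 A.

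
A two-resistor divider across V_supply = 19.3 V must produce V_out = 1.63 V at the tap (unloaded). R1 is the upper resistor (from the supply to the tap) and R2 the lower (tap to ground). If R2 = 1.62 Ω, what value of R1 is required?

R1 ≈ 17.6 Ω

Required fraction k = V_out/V_supply = 0.08446.
R1 = R2·(1/k − 1) = 1.62 × 10.84 = 17.56 Ω.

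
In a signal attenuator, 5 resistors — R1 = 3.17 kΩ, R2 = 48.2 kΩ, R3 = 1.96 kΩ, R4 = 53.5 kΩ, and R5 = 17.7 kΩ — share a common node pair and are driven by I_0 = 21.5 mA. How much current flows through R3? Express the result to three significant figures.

I ≈ 11.9 mA

Total conductance ΣG = 1/3.17 + 1/48.2 + 1/1.96 + 1/53.5 + 1/17.7 = 0.9216 (units of 1/kΩ).
By the current-divider rule, I = I_0 · G_k/ΣG = 21.5 × 0.5536 = 11.90 mA.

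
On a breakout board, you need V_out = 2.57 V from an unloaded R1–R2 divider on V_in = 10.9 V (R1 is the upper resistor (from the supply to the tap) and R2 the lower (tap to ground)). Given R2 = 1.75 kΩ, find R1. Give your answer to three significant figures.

The divider ratio is R2/(R1+R2) = 2.57/10.9 = 0.2358.
R1 = R2·(1/k − 1) = 1.75 × 3.241 = 5.672 kΩ.

R1 ≈ 5.67 kΩ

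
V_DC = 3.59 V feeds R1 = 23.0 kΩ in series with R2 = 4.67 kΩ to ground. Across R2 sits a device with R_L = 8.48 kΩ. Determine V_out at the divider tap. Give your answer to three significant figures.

V_out ≈ 0.416 V

R2 ‖ R_L = (4.67 × 8.48)/(4.67 + 8.48) = 3.012 kΩ.
Then V_out = V_DC · R2'/(R1 + R2') = 3.59 × 3.012/26.01 = 0.4156 V.
(Unloaded it would be 0.606 V; the load pulls it down.)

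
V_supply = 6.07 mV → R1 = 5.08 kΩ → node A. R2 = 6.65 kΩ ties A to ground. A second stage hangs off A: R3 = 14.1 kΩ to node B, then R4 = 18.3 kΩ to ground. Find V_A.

The second stage (R3 + R4 = 32.40 kΩ) loads node A in parallel with R2.
R2 ‖ (R3+R4) = 5.518 kΩ.
So V_A = 6.07 × 0.5206 = 3.160 mV.

V_A ≈ 3.16 mV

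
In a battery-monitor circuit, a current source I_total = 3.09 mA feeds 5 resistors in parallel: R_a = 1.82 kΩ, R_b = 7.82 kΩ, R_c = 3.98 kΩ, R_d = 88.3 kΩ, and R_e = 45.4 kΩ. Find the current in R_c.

Total conductance ΣG = 1/1.82 + 1/7.82 + 1/3.98 + 1/88.3 + 1/45.4 = 0.9619 (units of 1/kΩ).
Current divider: I(R_c) = I_total · G_k/ΣG = 3.09 × (0.2513/0.9619) = 3.09 × 0.2612 = 0.8071 mA.

I ≈ 0.807 mA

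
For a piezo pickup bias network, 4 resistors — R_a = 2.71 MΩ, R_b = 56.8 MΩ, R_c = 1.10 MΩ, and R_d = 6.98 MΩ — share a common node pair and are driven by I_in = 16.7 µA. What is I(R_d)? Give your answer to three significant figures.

Conductances: ΣG = 1/2.71 + 1/56.8 + 1/1.10 + 1/6.98 = 1.439 (1/MΩ).
By the current-divider rule, I = I_in · G_k/ΣG = 16.7 × 0.09956 = 1.663 µA.

I ≈ 1.66 µA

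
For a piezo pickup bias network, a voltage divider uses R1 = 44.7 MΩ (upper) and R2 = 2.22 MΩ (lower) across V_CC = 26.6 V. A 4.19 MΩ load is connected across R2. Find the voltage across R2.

First combine the lower leg with the load: R2 ‖ R_L = 1.451 MΩ.
Voltage divider with the loaded lower leg: V_out = 26.6 × 1.451/(44.7 + 1.451) = 26.6 × 0.03144 = 0.8364 V.
(Unloaded it would be 1.26 V; the load pulls it down.)

V_out ≈ 0.836 V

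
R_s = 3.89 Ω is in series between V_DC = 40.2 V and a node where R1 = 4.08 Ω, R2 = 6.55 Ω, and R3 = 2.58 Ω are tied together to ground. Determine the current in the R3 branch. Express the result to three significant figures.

Parallel bank: R_p = 1/(1/4.08 + 1/6.55 + 1/2.58) = 1.273 Ω.
V_A = 40.2 × 1.273/5.163 = 9.913 V.
I(R3) = V_A / R3 = 9.913/2.58 = 3.842 A.

I ≈ 3.84 A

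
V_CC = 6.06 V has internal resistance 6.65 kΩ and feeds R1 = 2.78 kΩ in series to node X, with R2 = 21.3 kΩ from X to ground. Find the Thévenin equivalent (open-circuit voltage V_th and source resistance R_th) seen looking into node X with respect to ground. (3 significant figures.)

V_th ≈ 4.20 V, R_th ≈ 6.54 kΩ

R1' = 6.65 + 2.78 = 9.430 kΩ (source resistance + R1).
Open-circuit (no load on X): V_th = V_CC · R2/(R1' + R2) = 6.06 × 21.3/(9.430 + 21.3) = 4.200 V.
With V_CC suppressed (replaced by a short), R_th = R1' ‖ R2 = (9.430 × 21.3)/(9.430 + 21.3) = 6.536 kΩ.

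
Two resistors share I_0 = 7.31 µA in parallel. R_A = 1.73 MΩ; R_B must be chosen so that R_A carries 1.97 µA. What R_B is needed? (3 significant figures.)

In a two-way split, I_A/I_0 = R_B/(R_A + R_B).
1.97/7.31 = R_B/(R_A + R_B) → R_B = R_A · (0.2695)/(1 − 0.2695) = 1.73 × 0.3689 = 0.6382 MΩ.

R_B ≈ 0.638 MΩ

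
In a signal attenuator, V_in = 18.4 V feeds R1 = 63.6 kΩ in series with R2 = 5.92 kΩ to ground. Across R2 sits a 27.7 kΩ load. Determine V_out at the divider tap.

V_out ≈ 1.31 V

R2 ‖ R_L = (5.92 × 27.7)/(5.92 + 27.7) = 4.878 kΩ.
Voltage divider with the loaded lower leg: V_out = 18.4 × 4.878/(63.6 + 4.878) = 18.4 × 0.07123 = 1.311 V.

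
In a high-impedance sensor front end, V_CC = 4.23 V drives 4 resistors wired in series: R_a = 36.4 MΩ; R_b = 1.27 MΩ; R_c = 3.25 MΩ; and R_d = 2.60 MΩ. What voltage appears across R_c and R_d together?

V ≈ 0.569 V

ΣR = 36.4 + 1.27 + 3.25 + 2.60 = 43.52 MΩ.
R_{R_c..R_d} = 3.25 + 2.60 = 5.850 MΩ.
V = V_CC · R/ΣR = 4.23 × 0.1344 = 0.5686 V.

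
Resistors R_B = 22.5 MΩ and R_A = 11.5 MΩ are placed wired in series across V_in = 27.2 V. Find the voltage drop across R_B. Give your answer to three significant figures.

ΣR = 22.5 + 11.5 = 34.00 MΩ.
Voltage divider: V = V_in · (22.50 / 34.00) = 27.2 × 0.6618 = 18.00 V.

V ≈ 18.0 V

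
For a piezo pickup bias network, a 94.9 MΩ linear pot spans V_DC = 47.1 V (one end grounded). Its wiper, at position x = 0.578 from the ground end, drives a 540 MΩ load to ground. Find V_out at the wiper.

V_out ≈ 26.1 V

Lower segment x·R_p = 54.85 MΩ; upper segment (1−x)·R_p = 40.05 MΩ.
(x·R_p) ‖ R_L = 49.79 MΩ.
Then V_out = V_DC · 49.79/(40.05 + 49.79) = 26.10 V.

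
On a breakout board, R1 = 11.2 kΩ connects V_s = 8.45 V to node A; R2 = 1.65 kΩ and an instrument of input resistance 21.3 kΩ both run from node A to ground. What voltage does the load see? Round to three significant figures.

V_out ≈ 1.02 V

The load sits in parallel with R2, giving an effective lower resistance R2' = R2·R_L/(R2+R_L) = 1.531 kΩ.
Then V_out = V_s · R2'/(R1 + R2') = 8.45 × 1.531/12.73 = 1.016 V.
(Unloaded it would be 1.09 V; the load pulls it down.)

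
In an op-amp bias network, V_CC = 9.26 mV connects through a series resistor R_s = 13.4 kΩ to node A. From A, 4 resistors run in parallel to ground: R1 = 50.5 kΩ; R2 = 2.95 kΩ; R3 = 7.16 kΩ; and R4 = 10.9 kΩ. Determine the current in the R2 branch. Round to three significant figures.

Combine the parallel branches: R_p = (1/50.5 + 1/2.95 + 1/7.16 + 1/10.9)⁻¹ = 1.694 kΩ.
Node voltage V_A = V_CC · R_p/(R_s + R_p) = 9.26 × 0.1123 = 1.039 mV.
Branch current I = V_A/R2 = 1.039/2.95 = 0.3524 µA.
(Equivalently: I_total = 0.6135 µA, then current-divider fraction G_k/ΣG = 0.5744.)

I ≈ 0.352 µA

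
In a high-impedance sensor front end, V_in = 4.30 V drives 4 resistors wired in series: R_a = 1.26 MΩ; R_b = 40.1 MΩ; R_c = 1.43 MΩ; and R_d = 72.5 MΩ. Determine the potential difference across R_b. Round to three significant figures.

V ≈ 1.50 V

ΣR = 1.26 + 40.1 + 1.43 + 72.5 = 115.3 MΩ.
Voltage divider: V = V_in · (40.10 / 115.3) = 4.30 × 0.3478 = 1.496 V.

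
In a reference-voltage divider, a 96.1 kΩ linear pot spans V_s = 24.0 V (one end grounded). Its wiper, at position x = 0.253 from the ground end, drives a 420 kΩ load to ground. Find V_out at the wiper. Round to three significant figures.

V_out ≈ 5.82 V

The pot divides into 71.79 kΩ above the wiper and 24.31 kΩ below.
R_L loads the lower segment: effective lower R = 22.98 kΩ.
Then V_out = V_s · 22.98/(71.79 + 22.98) = 5.820 V.
(Unloaded: V_out = x·V_s = 6.07 V.)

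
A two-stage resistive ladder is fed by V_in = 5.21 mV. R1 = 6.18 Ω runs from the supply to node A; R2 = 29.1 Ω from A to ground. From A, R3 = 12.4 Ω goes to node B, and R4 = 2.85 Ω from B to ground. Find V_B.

V_B ≈ 0.602 mV

Looking into the second stage from A: R3 + R4 = 15.25 Ω appears in parallel with R2.
R2 ‖ (R3+R4) = 10.01 Ω.
V_A = 5.21 × 10.01/(6.18 + 10.01) = 3.221 mV.
Then the unloaded second divider: V_B = V_A × R4/(R3+R4) = 3.221 × 0.1869 = 0.6019 mV.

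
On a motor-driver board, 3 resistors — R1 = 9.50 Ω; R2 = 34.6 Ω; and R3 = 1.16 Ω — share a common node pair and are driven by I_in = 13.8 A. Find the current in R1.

I ≈ 1.46 A

ΣG = 1/9.50 + 1/34.6 + 1/1.16 = 0.9962.
By the current-divider rule, I = I_in · G_k/ΣG = 13.8 × 0.1057 = 1.458 A.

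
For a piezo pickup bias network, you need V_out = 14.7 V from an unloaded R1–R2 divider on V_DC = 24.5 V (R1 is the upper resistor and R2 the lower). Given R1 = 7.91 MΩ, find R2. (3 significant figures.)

R2 ≈ 11.9 MΩ

The divider ratio is R2/(R1+R2) = 14.7/24.5 = 0.6000.
R2 = R1 · 0.6000/(1 − 0.6000) = 11.86 MΩ.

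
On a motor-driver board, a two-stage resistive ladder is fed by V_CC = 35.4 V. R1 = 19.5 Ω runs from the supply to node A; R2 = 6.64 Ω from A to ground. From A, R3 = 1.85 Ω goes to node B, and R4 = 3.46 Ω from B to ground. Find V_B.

V_B ≈ 3.03 V

Node A sees R2 in parallel with the series input of stage 2, R3 + R4 = 5.310 Ω.
Effective lower resistance at A: R2 ‖ 5.310 = 2.950 Ω.
So V_A = 35.4 × 0.1314 = 4.652 V.
V_B = V_A × 0.6516 = 3.031 V.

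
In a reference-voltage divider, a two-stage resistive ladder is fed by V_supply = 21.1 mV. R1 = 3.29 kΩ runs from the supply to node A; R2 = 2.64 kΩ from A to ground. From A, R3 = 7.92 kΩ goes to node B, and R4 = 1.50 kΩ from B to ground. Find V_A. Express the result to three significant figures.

Looking into the second stage from A: R3 + R4 = 9.420 kΩ appears in parallel with R2.
R2 ‖ (R3+R4) = 2.062 kΩ.
V_A = 21.1 × 2.062/(3.29 + 2.062) = 8.130 mV.

V_A ≈ 8.13 mV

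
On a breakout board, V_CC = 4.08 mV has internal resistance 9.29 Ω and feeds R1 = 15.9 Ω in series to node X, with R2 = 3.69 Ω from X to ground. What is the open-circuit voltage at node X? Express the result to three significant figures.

R1' = 9.29 + 15.9 = 25.19 Ω (source resistance + R1).
V_th is the unloaded tap voltage: V_CC · R2/(R1'+R2) = 4.08 × 0.1278 = 0.5213 mV.

V_th ≈ 0.521 mV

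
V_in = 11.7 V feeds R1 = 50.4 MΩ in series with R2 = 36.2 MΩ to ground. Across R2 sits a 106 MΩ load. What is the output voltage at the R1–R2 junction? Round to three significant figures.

V_out ≈ 4.08 V

The load sits in parallel with R2, giving an effective lower resistance R2' = R2·R_L/(R2+R_L) = 26.98 MΩ.
Now apply the divider: V_out = 11.7 × 0.3487 = 4.080 V.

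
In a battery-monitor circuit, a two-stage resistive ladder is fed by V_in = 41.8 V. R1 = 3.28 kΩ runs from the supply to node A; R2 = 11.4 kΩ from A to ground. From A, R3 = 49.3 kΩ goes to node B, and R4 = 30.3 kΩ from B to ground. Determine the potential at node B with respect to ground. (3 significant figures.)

V_B ≈ 12.0 V

Node A sees R2 in parallel with the series input of stage 2, R3 + R4 = 79.60 kΩ.
R2 ‖ (R3+R4) = 9.972 kΩ.
So V_A = 41.8 × 0.7525 = 31.45 V.
V_B = V_A × 0.3807 = 11.97 V.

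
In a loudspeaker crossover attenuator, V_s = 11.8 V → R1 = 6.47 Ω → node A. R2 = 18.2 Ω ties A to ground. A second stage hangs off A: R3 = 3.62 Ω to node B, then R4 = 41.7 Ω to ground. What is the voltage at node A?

The second stage (R3 + R4 = 45.32 Ω) loads node A in parallel with R2.
R2 ‖ (R3+R4) = 12.99 Ω.
First divider: V_A = V_s · 12.99/(6.47 + 12.99) = 7.876 V.

V_A ≈ 7.88 V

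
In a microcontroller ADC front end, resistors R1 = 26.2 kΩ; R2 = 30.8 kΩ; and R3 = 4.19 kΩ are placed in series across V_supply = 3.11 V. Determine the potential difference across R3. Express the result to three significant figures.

Series total: ΣR = 26.2 + 30.8 + 4.19 = 61.19 kΩ.
By the voltage-divider rule, V = 3.11 × 4.190/61.19 = 0.2130 V.

V ≈ 0.213 V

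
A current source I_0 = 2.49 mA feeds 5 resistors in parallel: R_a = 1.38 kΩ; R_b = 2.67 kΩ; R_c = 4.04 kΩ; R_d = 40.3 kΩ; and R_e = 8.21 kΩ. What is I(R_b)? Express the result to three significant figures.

I ≈ 0.625 mA

ΣG = 1/1.38 + 1/2.67 + 1/4.04 + 1/40.3 + 1/8.21 = 1.493.
Current divider: I(R_b) = I_0 · G_k/ΣG = 2.49 × (0.3745/1.493) = 2.49 × 0.2508 = 0.6245 mA.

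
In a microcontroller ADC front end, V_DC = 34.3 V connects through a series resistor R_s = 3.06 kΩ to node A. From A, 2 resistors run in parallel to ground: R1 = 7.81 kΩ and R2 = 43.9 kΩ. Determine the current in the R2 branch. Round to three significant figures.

Combine the parallel branches: R_p = (1/7.81 + 1/43.9)⁻¹ = 6.630 kΩ.
V_A by voltage divider: V_A = 34.3 × 6.630/(3.06 + 6.630) = 23.47 V.
Branch current I = V_A/R2 = 23.47/43.9 = 0.5346 mA.

I ≈ 0.535 mA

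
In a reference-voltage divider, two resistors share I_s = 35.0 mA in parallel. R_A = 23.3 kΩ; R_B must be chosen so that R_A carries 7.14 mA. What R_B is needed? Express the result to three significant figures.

R_B ≈ 5.97 kΩ

The fraction through R_A equals R_B/(R_A+R_B).
With f = 0.2040, R_B = R_A · f/(1−f) = 23.3 × 0.2563 = 5.971 kΩ.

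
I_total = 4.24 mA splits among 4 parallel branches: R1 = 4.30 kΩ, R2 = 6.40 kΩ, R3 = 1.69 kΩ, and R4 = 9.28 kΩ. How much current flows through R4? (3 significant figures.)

ΣG = 1/4.30 + 1/6.40 + 1/1.69 + 1/9.28 = 1.088.
Current divider: I(R4) = I_total · G_k/ΣG = 4.24 × (0.1078/1.088) = 4.24 × 0.09902 = 0.4198 mA.

I ≈ 0.420 mA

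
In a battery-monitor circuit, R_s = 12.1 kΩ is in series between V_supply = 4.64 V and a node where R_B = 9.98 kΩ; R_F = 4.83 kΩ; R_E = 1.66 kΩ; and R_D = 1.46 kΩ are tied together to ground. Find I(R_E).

Parallel bank: R_p = 1/(1/9.98 + 1/4.83 + 1/1.66 + 1/1.46) = 0.6271 kΩ.
Node voltage V_A = V_supply · R_p/(R_s + R_p) = 4.64 × 0.04927 = 0.2286 V.
I(R_E) = V_A / R_E = 0.2286/1.66 = 0.1377 mA.

I ≈ 0.138 mA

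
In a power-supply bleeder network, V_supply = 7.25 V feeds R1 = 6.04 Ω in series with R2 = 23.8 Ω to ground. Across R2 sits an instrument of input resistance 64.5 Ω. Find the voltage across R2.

The load sits in parallel with R2, giving an effective lower resistance R2' = R2·R_L/(R2+R_L) = 17.39 Ω.
Voltage divider with the loaded lower leg: V_out = 7.25 × 17.39/(6.04 + 17.39) = 7.25 × 0.7422 = 5.381 V.

V_out ≈ 5.38 V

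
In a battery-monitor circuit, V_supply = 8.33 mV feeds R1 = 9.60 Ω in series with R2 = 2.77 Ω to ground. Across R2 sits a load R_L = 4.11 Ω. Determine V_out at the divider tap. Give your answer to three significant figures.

First combine the lower leg with the load: R2 ‖ R_L = 1.655 Ω.
Then V_out = V_supply · R2'/(R1 + R2') = 8.33 × 1.655/11.25 = 1.225 mV.

V_out ≈ 1.22 mV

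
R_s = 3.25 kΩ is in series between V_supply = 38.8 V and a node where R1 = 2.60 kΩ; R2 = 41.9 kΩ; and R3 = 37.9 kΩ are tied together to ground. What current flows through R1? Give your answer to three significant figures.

I ≈ 6.18 mA

Parallel bank: R_p = 1/(1/2.60 + 1/41.9 + 1/37.9) = 2.300 kΩ.
Node voltage V_A = V_supply · R_p/(R_s + R_p) = 38.8 × 0.4144 = 16.08 V.
I(R1) = V_A / R1 = 16.08/2.60 = 6.184 mA.
(Equivalently: I_total = 6.992 mA, then current-divider fraction G_k/ΣG = 0.8844.)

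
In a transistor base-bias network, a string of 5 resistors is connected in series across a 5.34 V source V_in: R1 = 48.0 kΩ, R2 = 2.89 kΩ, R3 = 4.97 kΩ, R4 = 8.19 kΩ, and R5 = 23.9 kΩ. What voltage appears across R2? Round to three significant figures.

V ≈ 0.175 V

Series total: ΣR = 48.0 + 2.89 + 4.97 + 8.19 + 23.9 = 87.95 kΩ.
By the voltage-divider rule, V = 5.34 × 2.890/87.95 = 0.1755 V.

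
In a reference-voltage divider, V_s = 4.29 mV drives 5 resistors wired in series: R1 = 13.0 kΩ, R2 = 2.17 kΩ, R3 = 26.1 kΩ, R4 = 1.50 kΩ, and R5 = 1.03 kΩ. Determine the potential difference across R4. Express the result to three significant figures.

Total series resistance ΣR = 13.0 + 2.17 + 26.1 + 1.50 + 1.03 = 43.80 kΩ.
Voltage divider: V = V_s · (1.500 / 43.80) = 4.29 × 0.03425 = 0.1469 mV.

V ≈ 0.147 mV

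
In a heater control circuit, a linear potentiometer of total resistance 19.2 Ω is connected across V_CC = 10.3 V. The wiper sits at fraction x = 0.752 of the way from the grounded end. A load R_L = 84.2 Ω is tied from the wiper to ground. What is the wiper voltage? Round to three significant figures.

The pot divides into 4.762 Ω above the wiper and 14.44 Ω below.
(x·R_p) ‖ R_L = 12.32 Ω.
Loaded-divider output: V_out = 10.3 × 0.7213 = 7.430 V.

V_out ≈ 7.43 V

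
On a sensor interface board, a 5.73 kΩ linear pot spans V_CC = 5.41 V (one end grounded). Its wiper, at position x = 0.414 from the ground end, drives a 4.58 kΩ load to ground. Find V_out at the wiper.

V_out ≈ 1.72 V

Lower segment x·R_p = 2.372 kΩ; upper segment (1−x)·R_p = 3.358 kΩ.
(x·R_p) ‖ R_L = 1.563 kΩ.
Loaded-divider output: V_out = 5.41 × 0.3176 = 1.718 V.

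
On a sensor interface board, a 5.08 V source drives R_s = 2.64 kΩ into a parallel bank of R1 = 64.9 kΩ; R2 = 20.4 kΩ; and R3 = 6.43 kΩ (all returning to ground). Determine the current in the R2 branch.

Parallel bank: R_p = 1/(1/64.9 + 1/20.4 + 1/6.43) = 4.547 kΩ.
V_A by voltage divider: V_A = 5.08 × 4.547/(2.64 + 4.547) = 3.214 V.
I(R2) = V_A / R2 = 3.214/20.4 = 0.1575 mA.
(Check via current divider: I_total = 0.7069 mA; share G_k/ΣG = 0.2229 → same result.)

I ≈ 0.158 mA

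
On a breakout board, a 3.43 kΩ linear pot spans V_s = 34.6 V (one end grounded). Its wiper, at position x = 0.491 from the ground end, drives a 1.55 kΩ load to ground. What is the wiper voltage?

Split the track: R_lower = x·R_p = 1.684 kΩ, R_upper = (1−x)·R_p = 1.746 kΩ.
(x·R_p) ‖ R_L = 0.8071 kΩ.
Loaded-divider output: V_out = 34.6 × 0.3162 = 10.94 V.

V_out ≈ 10.9 V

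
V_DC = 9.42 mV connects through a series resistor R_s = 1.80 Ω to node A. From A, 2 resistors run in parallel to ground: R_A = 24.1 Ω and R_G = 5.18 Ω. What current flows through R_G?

I ≈ 1.28 mA

Equivalent of the parallel group: R_p = 4.264 Ω.
V_A = 9.42 × 4.264/6.064 = 6.624 mV.
I(R_G) = V_A / R_G = 6.624/5.18 = 1.279 mA.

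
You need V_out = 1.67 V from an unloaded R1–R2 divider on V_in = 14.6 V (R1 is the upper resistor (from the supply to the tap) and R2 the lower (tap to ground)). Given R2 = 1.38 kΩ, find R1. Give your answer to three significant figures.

R1 ≈ 10.7 kΩ

Required fraction k = V_out/V_in = 0.1144.
R1 = R2·(1/k − 1) = 1.38 × 7.743 = 10.68 kΩ.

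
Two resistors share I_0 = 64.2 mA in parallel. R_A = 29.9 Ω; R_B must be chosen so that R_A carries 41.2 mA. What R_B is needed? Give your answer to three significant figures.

Two-branch current divider: I_A = I_0 · R_B/(R_A + R_B).
41.2/64.2 = R_B/(R_A + R_B) → R_B = R_A · (0.6417)/(1 − 0.6417) = 29.9 × 1.791 = 53.56 Ω.

R_B ≈ 53.6 Ω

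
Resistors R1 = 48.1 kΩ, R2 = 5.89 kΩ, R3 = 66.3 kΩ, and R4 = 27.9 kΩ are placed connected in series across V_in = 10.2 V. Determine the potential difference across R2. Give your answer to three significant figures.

ΣR = 48.1 + 5.89 + 66.3 + 27.9 = 148.2 kΩ.
Voltage divider: V = V_in · (5.890 / 148.2) = 10.2 × 0.03975 = 0.4054 V.

V ≈ 0.405 V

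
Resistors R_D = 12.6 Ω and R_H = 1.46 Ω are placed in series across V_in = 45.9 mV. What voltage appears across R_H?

ΣR = 12.6 + 1.46 = 14.06 Ω.
By the voltage-divider rule, V = 45.9 × 1.460/14.06 = 4.766 mV.

V ≈ 4.77 mV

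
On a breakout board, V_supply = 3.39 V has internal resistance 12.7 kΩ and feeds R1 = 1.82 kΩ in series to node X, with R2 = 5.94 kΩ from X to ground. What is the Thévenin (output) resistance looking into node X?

R_th ≈ 4.22 kΩ

R1' = 12.7 + 1.82 = 14.52 kΩ (source resistance + R1).
Zeroing V_supply shorts the top of R1' to ground, so R_th = R1' ‖ R2 = 4.215 kΩ.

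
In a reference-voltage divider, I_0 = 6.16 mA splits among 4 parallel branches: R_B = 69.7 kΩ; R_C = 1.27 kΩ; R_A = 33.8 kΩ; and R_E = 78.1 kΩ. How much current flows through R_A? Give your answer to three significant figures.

Conductances: ΣG = 1/69.7 + 1/1.27 + 1/33.8 + 1/78.1 = 0.8441 (1/kΩ).
Current divider: I(R_A) = I_0 · G_k/ΣG = 6.16 × (0.02959/0.8441) = 6.16 × 0.03505 = 0.2159 mA.

I ≈ 0.216 mA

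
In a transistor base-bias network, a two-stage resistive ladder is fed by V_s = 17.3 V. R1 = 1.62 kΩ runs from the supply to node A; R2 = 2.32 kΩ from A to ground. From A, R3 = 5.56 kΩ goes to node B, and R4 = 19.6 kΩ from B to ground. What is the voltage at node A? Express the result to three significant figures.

Looking into the second stage from A: R3 + R4 = 25.16 kΩ appears in parallel with R2.
Effective lower resistance at A: R2 ‖ 25.16 = 2.124 kΩ.
First divider: V_A = V_s · 2.124/(1.62 + 2.124) = 9.815 V.

V_A ≈ 9.81 V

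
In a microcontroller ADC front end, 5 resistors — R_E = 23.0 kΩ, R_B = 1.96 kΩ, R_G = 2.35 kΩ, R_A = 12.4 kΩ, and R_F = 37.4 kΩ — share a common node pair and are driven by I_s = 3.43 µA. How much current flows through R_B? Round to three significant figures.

Conductances: ΣG = 1/23.0 + 1/1.96 + 1/2.35 + 1/12.4 + 1/37.4 = 1.087 (1/kΩ).
R_B takes the fraction G_k/ΣG = 0.5102/1.087 = 0.4695, so I = 3.43 × 0.4695 = 1.611 µA.

I ≈ 1.61 µA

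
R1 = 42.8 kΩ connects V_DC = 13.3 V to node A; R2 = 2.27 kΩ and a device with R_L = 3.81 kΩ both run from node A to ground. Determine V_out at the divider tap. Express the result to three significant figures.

V_out ≈ 0.428 V

R2 ‖ R_L = (2.27 × 3.81)/(2.27 + 3.81) = 1.422 kΩ.
Voltage divider with the loaded lower leg: V_out = 13.3 × 1.422/(42.8 + 1.422) = 13.3 × 0.03217 = 0.4278 V.
(Unloaded it would be 0.670 V; the load pulls it down.)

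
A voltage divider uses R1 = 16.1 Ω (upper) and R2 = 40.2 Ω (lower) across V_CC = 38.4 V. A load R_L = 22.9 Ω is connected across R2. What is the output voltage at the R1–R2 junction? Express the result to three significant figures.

V_out ≈ 18.3 V

R2 ‖ R_L = (40.2 × 22.9)/(40.2 + 22.9) = 14.59 Ω.
Now apply the divider: V_out = 38.4 × 0.4754 = 18.25 V.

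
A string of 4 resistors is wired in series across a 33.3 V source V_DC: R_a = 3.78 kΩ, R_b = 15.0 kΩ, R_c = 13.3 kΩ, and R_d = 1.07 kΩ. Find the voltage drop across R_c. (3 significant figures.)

ΣR = 3.78 + 15.0 + 13.3 + 1.07 = 33.15 kΩ.
Voltage divider: V = V_DC · (13.30 / 33.15) = 33.3 × 0.4012 = 13.36 V.

V ≈ 13.4 V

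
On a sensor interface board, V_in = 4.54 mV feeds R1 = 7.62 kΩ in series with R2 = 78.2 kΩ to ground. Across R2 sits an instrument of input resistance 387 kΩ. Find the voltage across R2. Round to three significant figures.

V_out ≈ 4.06 mV

The load sits in parallel with R2, giving an effective lower resistance R2' = R2·R_L/(R2+R_L) = 65.05 kΩ.
Now apply the divider: V_out = 4.54 × 0.8951 = 4.064 mV.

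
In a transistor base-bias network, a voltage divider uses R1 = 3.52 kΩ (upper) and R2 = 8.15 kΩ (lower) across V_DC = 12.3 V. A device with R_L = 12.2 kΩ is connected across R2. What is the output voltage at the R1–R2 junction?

R2 ‖ R_L = (8.15 × 12.2)/(8.15 + 12.2) = 4.886 kΩ.
Now apply the divider: V_out = 12.3 × 0.5813 = 7.149 V.
(Unloaded it would be 8.59 V; the load pulls it down.)

V_out ≈ 7.15 V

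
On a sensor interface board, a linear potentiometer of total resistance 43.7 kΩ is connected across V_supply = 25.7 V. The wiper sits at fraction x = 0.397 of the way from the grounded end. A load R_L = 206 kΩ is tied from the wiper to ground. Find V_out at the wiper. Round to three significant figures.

V_out ≈ 9.71 V

The pot divides into 26.35 kΩ above the wiper and 17.35 kΩ below.
R_L loads the lower segment: effective lower R = 16.00 kΩ.
Loaded-divider output: V_out = 25.7 × 0.3778 = 9.710 V.
(Unloaded: V_out = x·V_supply = 10.2 V.)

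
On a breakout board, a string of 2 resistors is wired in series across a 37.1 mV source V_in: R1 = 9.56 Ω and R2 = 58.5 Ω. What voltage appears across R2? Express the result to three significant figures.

V ≈ 31.9 mV

Total series resistance ΣR = 9.56 + 58.5 = 68.06 Ω.
Voltage divider: V = V_in · (58.50 / 68.06) = 37.1 × 0.8595 = 31.89 mV.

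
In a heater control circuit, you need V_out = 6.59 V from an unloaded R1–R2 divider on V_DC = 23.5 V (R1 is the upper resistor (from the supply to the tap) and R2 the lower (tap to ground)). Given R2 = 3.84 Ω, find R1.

R1 ≈ 9.85 Ω

V_out/V_DC = R2/(R1+R2) = 0.2804.
So R1 = R2 · (V_DC/V_out − 1) = 3.84 × (23.5/6.59 − 1) = 3.84 × 2.566 = 9.853 Ω.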